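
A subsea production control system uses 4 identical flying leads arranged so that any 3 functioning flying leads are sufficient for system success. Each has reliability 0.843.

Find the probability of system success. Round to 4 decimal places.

R = Σ_{i=3}^{4} C(4,i) p^i (1−p)^{4−i} with p = 0.843
C(4,3)·0.843^3·0.157^1 = 0.376220
C(4,4)·0.843^4·0.157^0 = 0.505022
Sum = 0.8812

0.8812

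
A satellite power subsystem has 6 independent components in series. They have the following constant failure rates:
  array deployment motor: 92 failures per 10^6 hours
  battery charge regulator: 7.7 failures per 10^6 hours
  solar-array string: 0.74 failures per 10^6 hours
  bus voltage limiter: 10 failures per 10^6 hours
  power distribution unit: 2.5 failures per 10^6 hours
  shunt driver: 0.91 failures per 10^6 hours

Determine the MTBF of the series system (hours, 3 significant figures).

8780

Series of exponential components: λ_sys = Σ λ_i
λ_sys = 0.000092 + 0.0000077 + 0.00000074 + 0.000010 + 0.0000025 + 0.00000091 = 1.1385e-04 /h
MTBF = 1 / λ_sys = 8780 h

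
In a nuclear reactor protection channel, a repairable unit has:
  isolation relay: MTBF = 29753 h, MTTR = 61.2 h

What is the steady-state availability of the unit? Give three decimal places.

0.998

A(isolation relay) = MTBF/(MTBF+MTTR) = 29753/(29753+61.2) = 0.998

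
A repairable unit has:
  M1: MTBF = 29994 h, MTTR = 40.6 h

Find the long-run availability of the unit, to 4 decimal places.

0.9986

A(M1) = MTBF/(MTBF+MTTR) = 29994/(29994+40.6) = 0.9986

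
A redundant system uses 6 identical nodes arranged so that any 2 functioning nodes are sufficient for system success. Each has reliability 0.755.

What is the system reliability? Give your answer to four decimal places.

0.9958

R = Σ_{i=2}^{6} C(6,i) p^i (1−p)^{6−i} with p = 0.755
C(6,2)·0.755^2·0.245^4 = 0.030807
C(6,3)·0.755^3·0.245^3 = 0.126581
C(6,4)·0.755^4·0.245^2 = 0.292557
C(6,5)·0.755^5·0.245^1 = 0.360622
C(6,6)·0.755^6·0.245^0 = 0.185217
Sum = 0.9958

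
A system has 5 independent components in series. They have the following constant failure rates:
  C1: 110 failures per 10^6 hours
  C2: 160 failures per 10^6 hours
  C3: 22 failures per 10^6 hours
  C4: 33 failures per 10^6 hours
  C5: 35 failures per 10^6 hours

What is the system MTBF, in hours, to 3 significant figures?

2780

Series of exponential components: λ_sys = Σ λ_i
λ_sys = 0.00011 + 0.00016 + 0.000022 + 0.000033 + 0.000035 = 3.6000e-04 /h
MTBF = 1 / λ_sys = 2780 h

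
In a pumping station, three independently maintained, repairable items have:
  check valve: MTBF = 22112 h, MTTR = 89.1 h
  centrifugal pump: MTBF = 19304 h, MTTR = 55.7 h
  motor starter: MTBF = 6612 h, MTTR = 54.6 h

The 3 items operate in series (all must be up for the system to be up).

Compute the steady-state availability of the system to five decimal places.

0.98499

A(check valve) = MTBF/(MTBF+MTTR) = 22112/(22112+89.1) = 0.995987
A(centrifugal pump) = MTBF/(MTBF+MTTR) = 19304/(19304+55.7) = 0.997123
A(motor starter) = MTBF/(MTBF+MTTR) = 6612/(6612+54.6) = 0.991810
Series availability: 0.995987 × 0.997123 × 0.991810 = 0.98499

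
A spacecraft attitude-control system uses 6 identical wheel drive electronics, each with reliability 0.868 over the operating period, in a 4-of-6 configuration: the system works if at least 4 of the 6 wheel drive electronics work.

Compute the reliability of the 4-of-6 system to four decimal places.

R = Σ_{i=4}^{6} C(6,i) p^i (1−p)^{6−i} with p = 0.868
C(6,4)·0.868^4·0.132^2 = 0.148360
C(6,5)·0.868^5·0.132^1 = 0.390233
C(6,6)·0.868^6·0.132^0 = 0.427679
Sum = 0.9663

0.9663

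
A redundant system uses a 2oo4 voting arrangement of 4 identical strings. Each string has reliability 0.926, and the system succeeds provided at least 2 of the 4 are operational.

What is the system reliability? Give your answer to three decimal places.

0.998

R = Σ_{i=2}^{4} C(4,i) p^i (1−p)^{4−i} with p = 0.926
C(4,2)·0.926^2·0.074^2 = 0.02817
C(4,3)·0.926^3·0.074^1 = 0.23503
C(4,4)·0.926^4·0.074^0 = 0.73527
Sum = 0.998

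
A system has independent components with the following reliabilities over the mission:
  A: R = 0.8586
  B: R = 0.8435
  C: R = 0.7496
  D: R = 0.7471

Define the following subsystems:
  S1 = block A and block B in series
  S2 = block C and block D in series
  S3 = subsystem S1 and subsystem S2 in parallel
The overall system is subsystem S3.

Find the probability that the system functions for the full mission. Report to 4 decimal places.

Series (A and B): 0.858600 × 0.843500 = 0.724229
Series (C and D): 0.749600 × 0.747100 = 0.560026
Parallel ([0.724229] and [0.560026]): 1 − (1 − 0.724229)(1 − 0.560026) = 0.8787

0.8787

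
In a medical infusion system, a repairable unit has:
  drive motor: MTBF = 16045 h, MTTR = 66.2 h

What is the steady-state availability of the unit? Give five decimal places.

0.99589

A(drive motor) = MTBF/(MTBF+MTTR) = 16045/(16045+66.2) = 0.99589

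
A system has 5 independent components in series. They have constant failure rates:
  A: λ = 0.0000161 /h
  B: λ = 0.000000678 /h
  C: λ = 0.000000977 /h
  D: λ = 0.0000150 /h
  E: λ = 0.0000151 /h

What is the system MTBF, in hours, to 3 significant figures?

Series of exponential components: λ_sys = Σ λ_i
λ_sys = 0.0000161 + 0.000000678 + 0.000000977 + 0.0000150 + 0.0000151 = 4.7855e-05 /h
MTBF = 1 / λ_sys = 20900 h

20900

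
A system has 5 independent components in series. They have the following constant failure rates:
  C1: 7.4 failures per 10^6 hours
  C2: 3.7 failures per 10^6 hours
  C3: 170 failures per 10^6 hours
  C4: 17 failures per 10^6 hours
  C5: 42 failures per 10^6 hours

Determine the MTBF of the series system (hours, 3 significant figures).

4160

Series of exponential components: λ_sys = Σ λ_i
λ_sys = 0.0000074 + 0.0000037 + 0.00017 + 0.000017 + 0.000042 = 2.4010e-04 /h
MTBF = 1 / λ_sys = 4160 h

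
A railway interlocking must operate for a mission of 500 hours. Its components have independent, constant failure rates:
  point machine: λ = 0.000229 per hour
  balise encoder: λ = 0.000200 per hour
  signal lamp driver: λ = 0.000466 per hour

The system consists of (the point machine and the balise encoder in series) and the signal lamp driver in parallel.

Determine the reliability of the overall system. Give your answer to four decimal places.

0.9599

R(point machine) = exp(−0.000229 × 500) = 0.891812
R(balise encoder) = exp(−0.000200 × 500) = 0.904837
R(signal lamp driver) = exp(−0.000466 × 500) = 0.792154
Series (point machine and balise encoder): 0.891812 × 0.904837 = 0.806944
Parallel ([0.806944] and signal lamp driver): 1 − (1 − 0.806944)(1 − 0.792154) = 0.9599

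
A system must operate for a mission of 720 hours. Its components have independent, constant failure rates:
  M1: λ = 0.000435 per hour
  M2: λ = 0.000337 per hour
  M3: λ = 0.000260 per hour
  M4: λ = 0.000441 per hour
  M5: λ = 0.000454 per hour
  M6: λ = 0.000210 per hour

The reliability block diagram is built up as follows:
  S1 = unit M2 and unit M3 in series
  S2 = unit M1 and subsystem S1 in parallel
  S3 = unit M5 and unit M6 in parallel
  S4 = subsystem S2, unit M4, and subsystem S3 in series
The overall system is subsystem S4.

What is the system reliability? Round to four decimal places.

0.6338

R(M1) = exp(−0.000435 × 720) = 0.731104
R(M2) = exp(−0.000337 × 720) = 0.784554
R(M3) = exp(−0.000260 × 720) = 0.829278
R(M4) = exp(−0.000441 × 720) = 0.727952
R(M5) = exp(−0.000454 × 720) = 0.721170
R(M6) = exp(−0.000210 × 720) = 0.859676
Series (M2 and M3): 0.784554 × 0.829278 = 0.650613
Parallel (M1 and [0.650613]): 1 − (1 − 0.731104)(1 − 0.650613) = 0.906051
Parallel (M5 and M6): 1 − (1 − 0.721170)(1 − 0.859676) = 0.960873
Series ([0.906051], M4, and [0.960873]): 0.906051 × 0.727952 × 0.960873 = 0.6338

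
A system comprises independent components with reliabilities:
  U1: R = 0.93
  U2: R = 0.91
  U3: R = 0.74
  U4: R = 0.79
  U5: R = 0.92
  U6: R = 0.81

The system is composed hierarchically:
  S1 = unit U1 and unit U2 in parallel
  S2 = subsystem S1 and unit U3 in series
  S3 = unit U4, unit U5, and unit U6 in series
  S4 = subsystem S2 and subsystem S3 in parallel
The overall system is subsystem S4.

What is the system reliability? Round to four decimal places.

0.8911

Parallel (U1 and U2): 1 − (1 − 0.930000)(1 − 0.910000) = 0.993700
Series ([0.993700] and U3): 0.993700 × 0.740000 = 0.735338
Series (U4, U5, and U6): 0.790000 × 0.920000 × 0.810000 = 0.588708
Parallel ([0.735338] and [0.588708]): 1 − (1 − 0.735338)(1 − 0.588708) = 0.8911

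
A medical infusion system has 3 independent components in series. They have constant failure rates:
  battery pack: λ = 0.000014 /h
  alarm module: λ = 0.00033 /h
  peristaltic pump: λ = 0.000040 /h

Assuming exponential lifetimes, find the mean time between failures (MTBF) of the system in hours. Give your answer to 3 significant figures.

2600

Series of exponential components: λ_sys = Σ λ_i
λ_sys = 0.000014 + 0.00033 + 0.000040 = 3.8400e-04 /h
MTBF = 1 / λ_sys = 2600 h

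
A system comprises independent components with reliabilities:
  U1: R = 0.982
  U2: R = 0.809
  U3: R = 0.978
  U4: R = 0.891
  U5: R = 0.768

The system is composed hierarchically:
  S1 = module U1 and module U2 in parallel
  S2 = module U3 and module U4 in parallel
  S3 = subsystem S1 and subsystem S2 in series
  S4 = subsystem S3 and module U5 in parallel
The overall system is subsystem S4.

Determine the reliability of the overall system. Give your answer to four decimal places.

Parallel (U1 and U2): 1 − (1 − 0.982000)(1 − 0.809000) = 0.996562
Parallel (U3 and U4): 1 − (1 − 0.978000)(1 − 0.891000) = 0.997602
Series ([0.996562] and [0.997602]): 0.996562 × 0.997602 = 0.994172
Parallel ([0.994172] and U5): 1 − (1 − 0.994172)(1 − 0.768000) = 0.9986

0.9986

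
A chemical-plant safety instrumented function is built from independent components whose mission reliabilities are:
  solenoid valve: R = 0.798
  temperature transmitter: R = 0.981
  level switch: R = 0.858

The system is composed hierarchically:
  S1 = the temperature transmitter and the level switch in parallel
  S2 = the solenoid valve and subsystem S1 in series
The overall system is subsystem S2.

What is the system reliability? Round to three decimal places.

0.796

Parallel (temperature transmitter and level switch): 1 − (1 − 0.98100)(1 − 0.85800) = 0.99730
Series (solenoid valve and [0.99730]): 0.79800 × 0.99730 = 0.796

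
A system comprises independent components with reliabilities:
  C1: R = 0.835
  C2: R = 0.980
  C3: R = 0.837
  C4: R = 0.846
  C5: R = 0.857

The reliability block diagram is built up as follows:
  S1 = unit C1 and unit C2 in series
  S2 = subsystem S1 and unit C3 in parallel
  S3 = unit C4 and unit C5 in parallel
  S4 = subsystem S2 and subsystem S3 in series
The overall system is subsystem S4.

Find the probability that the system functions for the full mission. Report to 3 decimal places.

Series (C1 and C2): 0.83500 × 0.98000 = 0.81830
Parallel ([0.81830] and C3): 1 − (1 − 0.81830)(1 − 0.83700) = 0.97038
Parallel (C4 and C5): 1 − (1 − 0.84600)(1 − 0.85700) = 0.97798
Series ([0.97038] and [0.97798]): 0.97038 × 0.97798 = 0.949

0.949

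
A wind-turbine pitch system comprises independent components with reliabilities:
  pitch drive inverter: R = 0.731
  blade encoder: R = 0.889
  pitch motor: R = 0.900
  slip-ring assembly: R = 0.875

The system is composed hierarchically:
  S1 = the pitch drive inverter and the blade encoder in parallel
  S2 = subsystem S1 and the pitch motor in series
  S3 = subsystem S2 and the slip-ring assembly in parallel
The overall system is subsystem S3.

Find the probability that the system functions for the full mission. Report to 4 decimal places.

0.9841

Parallel (pitch drive inverter and blade encoder): 1 − (1 − 0.731000)(1 − 0.889000) = 0.970141
Series ([0.970141] and pitch motor): 0.970141 × 0.900000 = 0.873127
Parallel ([0.873127] and slip-ring assembly): 1 − (1 − 0.873127)(1 − 0.875000) = 0.9841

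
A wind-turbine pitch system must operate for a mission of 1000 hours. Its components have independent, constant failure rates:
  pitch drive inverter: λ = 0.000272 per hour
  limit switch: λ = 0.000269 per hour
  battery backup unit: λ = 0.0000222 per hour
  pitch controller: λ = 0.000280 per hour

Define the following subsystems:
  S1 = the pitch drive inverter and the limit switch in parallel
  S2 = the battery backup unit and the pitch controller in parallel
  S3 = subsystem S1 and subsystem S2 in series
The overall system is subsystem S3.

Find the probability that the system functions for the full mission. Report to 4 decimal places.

0.9388

R(pitch drive inverter) = exp(−0.000272 × 1000) = 0.761854
R(limit switch) = exp(−0.000269 × 1000) = 0.764143
R(battery backup unit) = exp(−0.0000222 × 1000) = 0.978045
R(pitch controller) = exp(−0.000280 × 1000) = 0.755784
Parallel (pitch drive inverter and limit switch): 1 − (1 − 0.761854)(1 − 0.764143) = 0.943832
Parallel (battery backup unit and pitch controller): 1 − (1 − 0.978045)(1 − 0.755784) = 0.994638
Series ([0.943832] and [0.994638]): 0.943832 × 0.994638 = 0.9388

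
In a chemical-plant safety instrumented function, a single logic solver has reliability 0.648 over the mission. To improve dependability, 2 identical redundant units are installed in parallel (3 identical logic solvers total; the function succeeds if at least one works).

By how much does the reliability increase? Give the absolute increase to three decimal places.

R_before = 0.648
R_after = 1 − (1 − 0.648)^3 = 0.956
ΔR = 0.956 − 0.648 = 0.308

0.308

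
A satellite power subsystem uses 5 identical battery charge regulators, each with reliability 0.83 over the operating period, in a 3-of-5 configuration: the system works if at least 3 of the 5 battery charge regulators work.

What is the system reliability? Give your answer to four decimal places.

0.9625

R = Σ_{i=3}^{5} C(5,i) p^i (1−p)^{5−i} with p = 0.83
C(5,3)·0.83^3·0.17^2 = 0.165246
C(5,4)·0.83^4·0.17^1 = 0.403396
C(5,5)·0.83^5·0.17^0 = 0.393904
Sum = 0.9625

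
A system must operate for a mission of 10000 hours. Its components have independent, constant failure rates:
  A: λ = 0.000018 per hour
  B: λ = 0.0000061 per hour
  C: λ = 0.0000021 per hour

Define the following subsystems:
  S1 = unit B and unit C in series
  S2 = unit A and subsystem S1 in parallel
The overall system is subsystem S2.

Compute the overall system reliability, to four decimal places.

0.9870

R(A) = exp(−0.000018 × 10000) = 0.835270
R(B) = exp(−0.0000061 × 10000) = 0.940823
R(C) = exp(−0.0000021 × 10000) = 0.979219
Series (B and C): 0.940823 × 0.979219 = 0.921272
Parallel (A and [0.921272]): 1 − (1 − 0.835270)(1 − 0.921272) = 0.9870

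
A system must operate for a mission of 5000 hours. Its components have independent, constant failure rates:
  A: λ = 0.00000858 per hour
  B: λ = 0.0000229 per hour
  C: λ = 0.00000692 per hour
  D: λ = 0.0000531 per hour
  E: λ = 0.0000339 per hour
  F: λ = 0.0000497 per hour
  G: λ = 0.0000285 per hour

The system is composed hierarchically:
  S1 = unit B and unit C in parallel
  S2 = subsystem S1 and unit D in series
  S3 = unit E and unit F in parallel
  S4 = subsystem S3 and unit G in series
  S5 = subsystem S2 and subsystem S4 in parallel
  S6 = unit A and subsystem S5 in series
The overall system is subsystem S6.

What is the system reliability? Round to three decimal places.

R(A) = exp(−0.00000858 × 5000) = 0.95801
R(B) = exp(−0.0000229 × 5000) = 0.89181
R(C) = exp(−0.00000692 × 5000) = 0.96599
R(D) = exp(−0.0000531 × 5000) = 0.76682
R(E) = exp(−0.0000339 × 5000) = 0.84409
R(F) = exp(−0.0000497 × 5000) = 0.77997
R(G) = exp(−0.0000285 × 5000) = 0.86719
Parallel (B and C): 1 − (1 − 0.89181)(1 − 0.96599) = 0.99632
Series ([0.99632] and D): 0.99632 × 0.76682 = 0.76400
Parallel (E and F): 1 − (1 − 0.84409)(1 − 0.77997) = 0.96570
Series ([0.96570] and G): 0.96570 × 0.86719 = 0.83745
Parallel ([0.76400] and [0.83745]): 1 − (1 − 0.76400)(1 − 0.83745) = 0.96164
Series (A and [0.96164]): 0.95801 × 0.96164 = 0.921

0.921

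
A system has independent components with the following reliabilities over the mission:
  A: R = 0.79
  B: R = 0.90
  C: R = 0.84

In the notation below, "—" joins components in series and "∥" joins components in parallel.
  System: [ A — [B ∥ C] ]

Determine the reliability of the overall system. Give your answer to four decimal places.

Parallel (B and C): 1 − (1 − 0.900000)(1 − 0.840000) = 0.984000
Series (A and [0.984000]): 0.790000 × 0.984000 = 0.7774

0.7774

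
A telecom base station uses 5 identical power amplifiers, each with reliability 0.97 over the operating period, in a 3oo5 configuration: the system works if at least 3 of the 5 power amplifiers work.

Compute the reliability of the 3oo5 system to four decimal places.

0.9997

R = Σ_{i=3}^{5} C(5,i) p^i (1−p)^{5−i} with p = 0.97
C(5,3)·0.97^3·0.03^2 = 0.008214
C(5,4)·0.97^4·0.03^1 = 0.132794
C(5,5)·0.97^5·0.03^0 = 0.858734
Sum = 0.9997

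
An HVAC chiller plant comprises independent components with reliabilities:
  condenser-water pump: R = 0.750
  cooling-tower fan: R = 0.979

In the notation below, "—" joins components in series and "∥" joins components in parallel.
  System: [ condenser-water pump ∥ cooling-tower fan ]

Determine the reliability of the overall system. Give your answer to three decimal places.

Parallel (condenser-water pump and cooling-tower fan): 1 − (1 − 0.75000)(1 − 0.97900) = 0.995

0.995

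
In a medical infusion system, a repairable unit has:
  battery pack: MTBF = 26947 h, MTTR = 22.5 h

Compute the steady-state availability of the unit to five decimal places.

A(battery pack) = MTBF/(MTBF+MTTR) = 26947/(26947+22.5) = 0.99917

0.99917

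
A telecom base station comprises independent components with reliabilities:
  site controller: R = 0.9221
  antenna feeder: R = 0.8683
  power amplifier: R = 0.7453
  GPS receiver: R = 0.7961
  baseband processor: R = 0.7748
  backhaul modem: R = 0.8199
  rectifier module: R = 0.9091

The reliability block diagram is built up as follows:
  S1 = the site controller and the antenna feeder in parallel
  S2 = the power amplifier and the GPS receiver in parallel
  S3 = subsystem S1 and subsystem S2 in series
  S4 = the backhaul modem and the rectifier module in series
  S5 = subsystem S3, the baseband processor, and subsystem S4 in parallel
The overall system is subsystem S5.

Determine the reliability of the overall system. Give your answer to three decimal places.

0.996

Parallel (site controller and antenna feeder): 1 − (1 − 0.92210)(1 − 0.86830) = 0.98974
Parallel (power amplifier and GPS receiver): 1 − (1 − 0.74530)(1 − 0.79610) = 0.94807
Series ([0.98974] and [0.94807]): 0.98974 × 0.94807 = 0.93834
Series (backhaul modem and rectifier module): 0.81990 × 0.90910 = 0.74537
Parallel ([0.93834], baseband processor, and [0.74537]): 1 − (1 − 0.93834)(1 − 0.77480)(1 − 0.74537) = 0.996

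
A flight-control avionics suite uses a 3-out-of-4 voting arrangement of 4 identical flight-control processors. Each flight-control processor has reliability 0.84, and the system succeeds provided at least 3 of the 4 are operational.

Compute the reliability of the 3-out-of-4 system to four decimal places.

0.8772

R = Σ_{i=3}^{4} C(4,i) p^i (1−p)^{4−i} with p = 0.84
C(4,3)·0.84^3·0.16^1 = 0.379331
C(4,4)·0.84^4·0.16^0 = 0.497871
Sum = 0.8772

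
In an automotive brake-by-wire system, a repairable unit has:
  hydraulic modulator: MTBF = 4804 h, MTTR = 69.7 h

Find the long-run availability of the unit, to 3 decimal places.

A(hydraulic modulator) = MTBF/(MTBF+MTTR) = 4804/(4804+69.7) = 0.986

0.986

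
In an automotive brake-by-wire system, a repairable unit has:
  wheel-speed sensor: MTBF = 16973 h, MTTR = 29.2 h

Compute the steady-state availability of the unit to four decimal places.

A(wheel-speed sensor) = MTBF/(MTBF+MTTR) = 16973/(16973+29.2) = 0.9983

0.9983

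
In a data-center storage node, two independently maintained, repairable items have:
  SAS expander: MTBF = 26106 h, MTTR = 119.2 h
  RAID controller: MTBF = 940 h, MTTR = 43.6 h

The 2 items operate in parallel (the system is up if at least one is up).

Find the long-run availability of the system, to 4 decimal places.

A(SAS expander) = MTBF/(MTBF+MTTR) = 26106/(26106+119.2) = 0.995455
A(RAID controller) = MTBF/(MTBF+MTTR) = 940/(940+43.6) = 0.955673
Parallel availability: 1 − (1 − 0.995455)(1 − 0.955673) = 0.9998

0.9998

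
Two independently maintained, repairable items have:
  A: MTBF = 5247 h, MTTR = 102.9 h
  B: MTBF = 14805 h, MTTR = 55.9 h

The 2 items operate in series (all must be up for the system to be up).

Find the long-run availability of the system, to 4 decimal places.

A(A) = MTBF/(MTBF+MTTR) = 5247/(5247+102.9) = 0.980766
A(B) = MTBF/(MTBF+MTTR) = 14805/(14805+55.9) = 0.996238
Series availability: 0.980766 × 0.996238 = 0.9771

0.9771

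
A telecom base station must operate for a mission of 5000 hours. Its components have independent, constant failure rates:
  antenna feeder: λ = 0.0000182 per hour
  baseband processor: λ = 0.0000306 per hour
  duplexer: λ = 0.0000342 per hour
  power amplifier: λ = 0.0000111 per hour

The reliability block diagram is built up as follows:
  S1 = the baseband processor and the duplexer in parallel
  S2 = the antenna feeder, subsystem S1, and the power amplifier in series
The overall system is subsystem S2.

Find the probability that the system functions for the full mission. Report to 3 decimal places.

R(antenna feeder) = exp(−0.0000182 × 5000) = 0.91302
R(baseband processor) = exp(−0.0000306 × 5000) = 0.85813
R(duplexer) = exp(−0.0000342 × 5000) = 0.84282
R(power amplifier) = exp(−0.0000111 × 5000) = 0.94601
Parallel (baseband processor and duplexer): 1 − (1 − 0.85813)(1 − 0.84282) = 0.97770
Series (antenna feeder, [0.97770], and power amplifier): 0.91302 × 0.97770 × 0.94601 = 0.844

0.844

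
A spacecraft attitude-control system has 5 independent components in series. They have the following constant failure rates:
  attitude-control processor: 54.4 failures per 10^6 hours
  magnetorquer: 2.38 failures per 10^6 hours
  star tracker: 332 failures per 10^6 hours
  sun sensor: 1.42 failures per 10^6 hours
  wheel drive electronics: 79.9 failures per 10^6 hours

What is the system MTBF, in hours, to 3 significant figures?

2130

Series of exponential components: λ_sys = Σ λ_i
λ_sys = 0.0000544 + 0.00000238 + 0.000332 + 0.00000142 + 0.0000799 = 4.7010e-04 /h
MTBF = 1 / λ_sys = 2130 h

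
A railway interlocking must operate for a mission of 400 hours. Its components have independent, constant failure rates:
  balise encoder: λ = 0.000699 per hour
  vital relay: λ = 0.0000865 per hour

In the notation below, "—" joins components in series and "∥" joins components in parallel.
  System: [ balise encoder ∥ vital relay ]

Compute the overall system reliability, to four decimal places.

R(balise encoder) = exp(−0.000699 × 400) = 0.756086
R(vital relay) = exp(−0.0000865 × 400) = 0.965992
Parallel (balise encoder and vital relay): 1 − (1 − 0.756086)(1 − 0.965992) = 0.9917

0.9917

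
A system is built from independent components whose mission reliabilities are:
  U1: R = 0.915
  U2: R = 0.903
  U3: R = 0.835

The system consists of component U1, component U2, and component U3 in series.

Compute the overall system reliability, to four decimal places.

Series (U1, U2, and U3): 0.915000 × 0.903000 × 0.835000 = 0.6899

0.6899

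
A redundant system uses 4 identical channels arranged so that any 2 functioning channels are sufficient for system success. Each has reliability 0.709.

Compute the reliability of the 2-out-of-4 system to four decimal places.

R = Σ_{i=2}^{4} C(4,i) p^i (1−p)^{4−i} with p = 0.709
C(4,2)·0.709^2·0.291^2 = 0.255405
C(4,3)·0.709^3·0.291^1 = 0.414851
C(4,4)·0.709^4·0.291^0 = 0.252688
Sum = 0.9229

0.9229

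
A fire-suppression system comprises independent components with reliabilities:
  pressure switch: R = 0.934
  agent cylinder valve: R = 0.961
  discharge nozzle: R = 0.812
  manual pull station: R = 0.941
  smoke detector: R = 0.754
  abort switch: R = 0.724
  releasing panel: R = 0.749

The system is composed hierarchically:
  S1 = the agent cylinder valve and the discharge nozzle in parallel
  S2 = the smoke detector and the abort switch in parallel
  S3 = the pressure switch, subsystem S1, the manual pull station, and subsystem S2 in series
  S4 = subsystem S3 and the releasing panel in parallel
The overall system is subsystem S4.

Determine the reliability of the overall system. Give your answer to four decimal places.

0.9531

Parallel (agent cylinder valve and discharge nozzle): 1 − (1 − 0.961000)(1 − 0.812000) = 0.992668
Parallel (smoke detector and abort switch): 1 − (1 − 0.754000)(1 − 0.724000) = 0.932104
Series (pressure switch, [0.992668], manual pull station, and [0.932104]): 0.934000 × 0.992668 × 0.941000 × 0.932104 = 0.813214
Parallel ([0.813214] and releasing panel): 1 − (1 − 0.813214)(1 − 0.749000) = 0.9531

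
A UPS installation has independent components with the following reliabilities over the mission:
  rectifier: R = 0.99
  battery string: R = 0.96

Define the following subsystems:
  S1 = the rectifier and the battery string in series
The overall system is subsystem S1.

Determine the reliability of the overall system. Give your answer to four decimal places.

0.9504

Series (rectifier and battery string): 0.990000 × 0.960000 = 0.9504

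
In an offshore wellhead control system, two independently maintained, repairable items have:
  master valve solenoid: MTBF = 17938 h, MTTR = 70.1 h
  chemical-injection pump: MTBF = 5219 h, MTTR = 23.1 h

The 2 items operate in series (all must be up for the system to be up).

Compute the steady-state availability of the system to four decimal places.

A(master valve solenoid) = MTBF/(MTBF+MTTR) = 17938/(17938+70.1) = 0.996107
A(chemical-injection pump) = MTBF/(MTBF+MTTR) = 5219/(5219+23.1) = 0.995593
Series availability: 0.996107 × 0.995593 = 0.9917

0.9917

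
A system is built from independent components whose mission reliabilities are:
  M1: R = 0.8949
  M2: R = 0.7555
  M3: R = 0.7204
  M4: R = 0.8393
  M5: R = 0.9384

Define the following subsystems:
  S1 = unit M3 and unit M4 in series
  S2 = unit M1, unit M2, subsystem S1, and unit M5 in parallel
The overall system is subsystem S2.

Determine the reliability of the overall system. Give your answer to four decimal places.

Series (M3 and M4): 0.720400 × 0.839300 = 0.604632
Parallel (M1, M2, [0.604632], and M5): 1 − (1 − 0.894900)(1 − 0.755500)(1 − 0.604632)(1 − 0.938400) = 0.9994

0.9994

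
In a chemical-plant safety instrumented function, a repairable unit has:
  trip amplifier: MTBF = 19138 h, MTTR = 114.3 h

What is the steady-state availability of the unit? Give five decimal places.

A(trip amplifier) = MTBF/(MTBF+MTTR) = 19138/(19138+114.3) = 0.99406

0.99406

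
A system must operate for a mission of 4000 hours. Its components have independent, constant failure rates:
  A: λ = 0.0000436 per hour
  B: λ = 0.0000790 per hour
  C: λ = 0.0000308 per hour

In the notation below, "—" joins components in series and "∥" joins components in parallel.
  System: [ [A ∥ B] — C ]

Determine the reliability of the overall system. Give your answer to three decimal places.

0.846

R(A) = exp(−0.0000436 × 4000) = 0.83996
R(B) = exp(−0.0000790 × 4000) = 0.72906
R(C) = exp(−0.0000308 × 4000) = 0.88409
Parallel (A and B): 1 − (1 − 0.83996)(1 − 0.72906) = 0.95664
Series ([0.95664] and C): 0.95664 × 0.88409 = 0.846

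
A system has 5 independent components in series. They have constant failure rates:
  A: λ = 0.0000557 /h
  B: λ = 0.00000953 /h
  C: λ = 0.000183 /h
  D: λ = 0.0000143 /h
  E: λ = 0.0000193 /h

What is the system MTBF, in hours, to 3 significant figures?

3550

Series of exponential components: λ_sys = Σ λ_i
λ_sys = 0.0000557 + 0.00000953 + 0.000183 + 0.0000143 + 0.0000193 = 2.8183e-04 /h
MTBF = 1 / λ_sys = 3550 h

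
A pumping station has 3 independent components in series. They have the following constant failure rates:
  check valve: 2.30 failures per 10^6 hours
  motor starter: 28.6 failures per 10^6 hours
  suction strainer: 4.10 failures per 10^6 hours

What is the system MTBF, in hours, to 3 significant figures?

28600

Series of exponential components: λ_sys = Σ λ_i
λ_sys = 0.00000230 + 0.0000286 + 0.00000410 = 3.5000e-05 /h
MTBF = 1 / λ_sys = 28600 h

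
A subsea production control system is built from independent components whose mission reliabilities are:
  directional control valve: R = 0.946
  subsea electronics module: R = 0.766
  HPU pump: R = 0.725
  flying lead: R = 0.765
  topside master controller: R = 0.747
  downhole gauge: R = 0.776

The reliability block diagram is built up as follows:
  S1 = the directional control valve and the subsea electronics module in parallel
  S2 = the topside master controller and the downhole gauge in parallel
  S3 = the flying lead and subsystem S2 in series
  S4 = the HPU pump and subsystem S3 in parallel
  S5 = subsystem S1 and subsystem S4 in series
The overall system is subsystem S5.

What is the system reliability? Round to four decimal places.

0.9118

Parallel (directional control valve and subsea electronics module): 1 − (1 − 0.946000)(1 − 0.766000) = 0.987364
Parallel (topside master controller and downhole gauge): 1 − (1 − 0.747000)(1 − 0.776000) = 0.943328
Series (flying lead and [0.943328]): 0.765000 × 0.943328 = 0.721646
Parallel (HPU pump and [0.721646]): 1 − (1 − 0.725000)(1 − 0.721646) = 0.923453
Series ([0.987364] and [0.923453]): 0.987364 × 0.923453 = 0.9118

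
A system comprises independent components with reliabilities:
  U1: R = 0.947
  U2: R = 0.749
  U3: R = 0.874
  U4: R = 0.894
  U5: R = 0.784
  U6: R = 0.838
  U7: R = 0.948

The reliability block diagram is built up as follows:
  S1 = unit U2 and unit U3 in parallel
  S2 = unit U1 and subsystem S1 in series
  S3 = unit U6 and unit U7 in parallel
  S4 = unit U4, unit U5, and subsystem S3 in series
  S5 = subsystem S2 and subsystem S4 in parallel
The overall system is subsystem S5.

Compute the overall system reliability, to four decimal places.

0.9747

Parallel (U2 and U3): 1 − (1 − 0.749000)(1 − 0.874000) = 0.968374
Series (U1 and [0.968374]): 0.947000 × 0.968374 = 0.917050
Parallel (U6 and U7): 1 − (1 − 0.838000)(1 − 0.948000) = 0.991576
Series (U4, U5, and [0.991576]): 0.894000 × 0.784000 × 0.991576 = 0.694992
Parallel ([0.917050] and [0.694992]): 1 − (1 − 0.917050)(1 − 0.694992) = 0.9747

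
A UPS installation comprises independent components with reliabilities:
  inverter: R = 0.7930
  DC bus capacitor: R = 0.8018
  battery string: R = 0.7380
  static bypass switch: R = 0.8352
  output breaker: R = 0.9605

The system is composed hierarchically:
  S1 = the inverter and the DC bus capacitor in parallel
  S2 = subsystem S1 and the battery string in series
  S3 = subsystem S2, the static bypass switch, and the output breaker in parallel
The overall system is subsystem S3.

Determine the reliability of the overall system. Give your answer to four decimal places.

0.9981

Parallel (inverter and DC bus capacitor): 1 − (1 − 0.793000)(1 − 0.801800) = 0.958973
Series ([0.958973] and battery string): 0.958973 × 0.738000 = 0.707722
Parallel ([0.707722], static bypass switch, and output breaker): 1 − (1 − 0.707722)(1 − 0.835200)(1 − 0.960500) = 0.9981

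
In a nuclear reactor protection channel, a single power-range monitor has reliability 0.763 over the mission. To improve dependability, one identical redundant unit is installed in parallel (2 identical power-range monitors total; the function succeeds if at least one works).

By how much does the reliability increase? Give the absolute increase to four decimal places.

0.1808

R_before = 0.763
R_after = 1 − (1 − 0.763)^2 = 0.9438
ΔR = 0.9438 − 0.763 = 0.1808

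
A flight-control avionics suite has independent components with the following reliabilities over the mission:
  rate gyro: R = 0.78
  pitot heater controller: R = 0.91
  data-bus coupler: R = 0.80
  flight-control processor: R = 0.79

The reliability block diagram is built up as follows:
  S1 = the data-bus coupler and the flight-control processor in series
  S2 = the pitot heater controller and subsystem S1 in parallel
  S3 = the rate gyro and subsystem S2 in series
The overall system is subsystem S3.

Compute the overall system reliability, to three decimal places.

0.754

Series (data-bus coupler and flight-control processor): 0.80000 × 0.79000 = 0.63200
Parallel (pitot heater controller and [0.63200]): 1 − (1 − 0.91000)(1 − 0.63200) = 0.96688
Series (rate gyro and [0.96688]): 0.78000 × 0.96688 = 0.754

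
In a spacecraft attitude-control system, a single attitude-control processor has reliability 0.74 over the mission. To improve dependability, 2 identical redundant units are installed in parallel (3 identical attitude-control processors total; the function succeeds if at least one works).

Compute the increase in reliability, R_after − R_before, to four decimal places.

R_before = 0.74
R_after = 1 − (1 − 0.74)^3 = 0.9824
ΔR = 0.9824 − 0.74 = 0.2424

0.2424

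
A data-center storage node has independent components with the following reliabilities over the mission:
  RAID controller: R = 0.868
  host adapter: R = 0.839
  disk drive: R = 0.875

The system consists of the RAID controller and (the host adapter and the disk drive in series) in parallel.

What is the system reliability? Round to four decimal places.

0.9649

Series (host adapter and disk drive): 0.839000 × 0.875000 = 0.734125
Parallel (RAID controller and [0.734125]): 1 − (1 − 0.868000)(1 − 0.734125) = 0.9649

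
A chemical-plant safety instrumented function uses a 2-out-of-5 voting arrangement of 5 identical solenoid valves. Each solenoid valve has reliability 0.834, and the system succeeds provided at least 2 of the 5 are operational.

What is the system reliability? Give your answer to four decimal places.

R = Σ_{i=2}^{5} C(5,i) p^i (1−p)^{5−i} with p = 0.834
C(5,2)·0.834^2·0.166^3 = 0.031817
C(5,3)·0.834^3·0.166^2 = 0.159851
C(5,4)·0.834^4·0.166^1 = 0.401552
C(5,5)·0.834^5·0.166^0 = 0.403488
Sum = 0.9967

0.9967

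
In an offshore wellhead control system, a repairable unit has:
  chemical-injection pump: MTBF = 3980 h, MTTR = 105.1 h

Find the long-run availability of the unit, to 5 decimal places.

0.97427

A(chemical-injection pump) = MTBF/(MTBF+MTTR) = 3980/(3980+105.1) = 0.97427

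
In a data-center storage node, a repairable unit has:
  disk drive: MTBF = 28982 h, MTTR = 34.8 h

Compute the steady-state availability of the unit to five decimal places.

A(disk drive) = MTBF/(MTBF+MTTR) = 28982/(28982+34.8) = 0.99880

0.99880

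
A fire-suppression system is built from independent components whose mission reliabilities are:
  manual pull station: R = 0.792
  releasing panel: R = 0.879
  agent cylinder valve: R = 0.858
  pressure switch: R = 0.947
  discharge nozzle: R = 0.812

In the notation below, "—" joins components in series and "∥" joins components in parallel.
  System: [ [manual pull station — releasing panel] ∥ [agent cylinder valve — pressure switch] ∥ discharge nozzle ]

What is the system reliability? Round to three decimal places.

Series (manual pull station and releasing panel): 0.79200 × 0.87900 = 0.69617
Series (agent cylinder valve and pressure switch): 0.85800 × 0.94700 = 0.81253
Parallel ([0.69617], [0.81253], and discharge nozzle): 1 − (1 − 0.69617)(1 − 0.81253)(1 − 0.81200) = 0.989

0.989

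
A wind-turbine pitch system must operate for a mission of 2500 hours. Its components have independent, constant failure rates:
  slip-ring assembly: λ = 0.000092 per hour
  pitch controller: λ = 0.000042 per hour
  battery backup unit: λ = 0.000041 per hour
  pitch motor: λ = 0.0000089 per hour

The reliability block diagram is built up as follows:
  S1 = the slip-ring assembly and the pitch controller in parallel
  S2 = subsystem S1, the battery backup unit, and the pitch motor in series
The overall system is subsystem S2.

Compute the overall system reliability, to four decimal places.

0.8646

R(slip-ring assembly) = exp(−0.000092 × 2500) = 0.794534
R(pitch controller) = exp(−0.000042 × 2500) = 0.900325
R(battery backup unit) = exp(−0.000041 × 2500) = 0.902578
R(pitch motor) = exp(−0.0000089 × 2500) = 0.977996
Parallel (slip-ring assembly and pitch controller): 1 − (1 − 0.794534)(1 − 0.900325) = 0.979520
Series ([0.979520], battery backup unit, and pitch motor): 0.979520 × 0.902578 × 0.977996 = 0.8646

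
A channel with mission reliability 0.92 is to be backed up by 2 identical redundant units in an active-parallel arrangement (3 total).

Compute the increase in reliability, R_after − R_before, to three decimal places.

R_before = 0.92
R_after = 1 − (1 − 0.92)^3 = 0.999
ΔR = 0.999 − 0.92 = 0.079

0.079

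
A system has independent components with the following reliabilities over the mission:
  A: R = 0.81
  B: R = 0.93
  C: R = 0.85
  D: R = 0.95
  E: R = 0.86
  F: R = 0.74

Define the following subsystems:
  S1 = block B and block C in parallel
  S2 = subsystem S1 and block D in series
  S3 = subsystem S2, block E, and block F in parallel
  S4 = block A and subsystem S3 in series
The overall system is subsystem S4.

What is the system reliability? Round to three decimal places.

Parallel (B and C): 1 − (1 − 0.93000)(1 − 0.85000) = 0.98950
Series ([0.98950] and D): 0.98950 × 0.95000 = 0.94003
Parallel ([0.94003], E, and F): 1 − (1 − 0.94003)(1 − 0.86000)(1 − 0.74000) = 0.99782
Series (A and [0.99782]): 0.81000 × 0.99782 = 0.808

0.808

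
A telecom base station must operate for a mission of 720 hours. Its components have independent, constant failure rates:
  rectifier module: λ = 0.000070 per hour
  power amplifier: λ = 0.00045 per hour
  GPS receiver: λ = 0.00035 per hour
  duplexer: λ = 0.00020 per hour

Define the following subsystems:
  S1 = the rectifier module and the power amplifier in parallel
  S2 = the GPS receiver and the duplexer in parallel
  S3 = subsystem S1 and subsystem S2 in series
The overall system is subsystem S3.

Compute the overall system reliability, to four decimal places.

0.9569

R(rectifier module) = exp(−0.000070 × 720) = 0.950849
R(power amplifier) = exp(−0.00045 × 720) = 0.723250
R(GPS receiver) = exp(−0.00035 × 720) = 0.777245
R(duplexer) = exp(−0.00020 × 720) = 0.865888
Parallel (rectifier module and power amplifier): 1 − (1 − 0.950849)(1 − 0.723250) = 0.986397
Parallel (GPS receiver and duplexer): 1 − (1 − 0.777245)(1 − 0.865888) = 0.970126
Series ([0.986397] and [0.970126]): 0.986397 × 0.970126 = 0.9569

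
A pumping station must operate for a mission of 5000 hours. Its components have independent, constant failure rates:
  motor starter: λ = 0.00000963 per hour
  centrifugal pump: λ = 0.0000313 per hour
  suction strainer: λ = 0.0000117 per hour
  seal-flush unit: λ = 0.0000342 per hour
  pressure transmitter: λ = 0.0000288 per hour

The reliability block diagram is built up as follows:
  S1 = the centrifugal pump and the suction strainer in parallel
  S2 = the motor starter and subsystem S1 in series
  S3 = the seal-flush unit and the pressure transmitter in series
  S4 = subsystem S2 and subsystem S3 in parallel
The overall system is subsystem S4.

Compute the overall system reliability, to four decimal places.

R(motor starter) = exp(−0.00000963 × 5000) = 0.952991
R(centrifugal pump) = exp(−0.0000313 × 5000) = 0.855132
R(suction strainer) = exp(−0.0000117 × 5000) = 0.943178
R(seal-flush unit) = exp(−0.0000342 × 5000) = 0.842822
R(pressure transmitter) = exp(−0.0000288 × 5000) = 0.865888
Parallel (centrifugal pump and suction strainer): 1 − (1 − 0.855132)(1 − 0.943178) = 0.991768
Series (motor starter and [0.991768]): 0.952991 × 0.991768 = 0.945146
Series (seal-flush unit and pressure transmitter): 0.842822 × 0.865888 = 0.729789
Parallel ([0.945146] and [0.729789]): 1 − (1 − 0.945146)(1 − 0.729789) = 0.9852

0.9852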